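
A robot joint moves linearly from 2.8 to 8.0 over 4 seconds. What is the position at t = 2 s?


s = t/T = 2/4 = 0.5
p(t) = p0 + (pf-p0)*s
= 2.8 + (8.0 - 2.8) * 0.5
= 5.4


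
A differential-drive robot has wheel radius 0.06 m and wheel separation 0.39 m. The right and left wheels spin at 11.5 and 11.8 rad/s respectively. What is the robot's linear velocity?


vR = r*wR = 0.06*11.5 = 0.69 m/s
vL = r*wL = 0.06*11.8 = 0.708 m/s
v = (vR+vL)/2 = 0.699 m/s
omega = (vR-vL)/L = -0.0462 rad/s
linear velocity = 0.699 m/s


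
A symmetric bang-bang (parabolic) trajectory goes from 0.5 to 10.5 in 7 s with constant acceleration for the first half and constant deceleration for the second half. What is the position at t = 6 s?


Symmetric rest-to-rest: each phase covers (pf-p0)/2 in time T/2. 0.5*a*(T/2)^2 = (pf-p0)/2 => a = 4*(pf-p0)/T^2
a = 4*(10.5-0.5)/7^2 = 0.8163
t = 6 is in the deceleration phase (t > T/2).
p = pf - 0.5*a*(T-t)^2 = 10.5 - 0.5*0.8163*1^2
= 10.0918


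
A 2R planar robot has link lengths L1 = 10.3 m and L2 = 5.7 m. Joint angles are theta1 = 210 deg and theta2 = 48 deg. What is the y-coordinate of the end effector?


Convert angles to radians: theta1 = 3.6652, theta2 = 0.8378
y = L1*sin(theta1) + L2*sin(theta1+theta2)
y = -5.15 + -5.5754
y = -10.7254


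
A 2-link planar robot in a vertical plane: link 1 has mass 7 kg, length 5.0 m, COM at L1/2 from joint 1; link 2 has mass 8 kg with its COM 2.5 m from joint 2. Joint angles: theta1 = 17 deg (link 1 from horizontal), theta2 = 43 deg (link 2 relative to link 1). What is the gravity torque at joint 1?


Horizontal distance from joint 1 to link-1 COM:
  x_c1 = (L1/2)*cos(t1) = 2.5 * 0.9563 = 2.3908 m
Horizontal distance from joint 1 to link-2 COM:
  x_c2 = L1*cos(t1) + Lc2*cos(t1+t2)
       = 5.0*0.9563 + 2.5*0.5 = 6.0315 m
tau1 = m1*g*x_c1 + m2*g*x_c2
     = 7*9.81*2.3908 + 8*9.81*6.0315
     = 164.1736 + 473.354
     = 637.5276 Nm


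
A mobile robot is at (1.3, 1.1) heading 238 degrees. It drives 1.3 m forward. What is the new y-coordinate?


y_new = y0 + d*sin(theta)
= 1.1 + 1.3*sin(238)
= 1.1 + -1.1025
= -0.0025


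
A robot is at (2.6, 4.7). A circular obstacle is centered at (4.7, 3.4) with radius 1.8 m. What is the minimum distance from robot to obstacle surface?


center_dist = sqrt((2.6-4.7)^2 + (4.7-3.4)^2)
= sqrt(4.41 + 1.69)
= 2.4698
min_dist = center_dist - radius = 2.4698 - 1.8 = 0.6698 m


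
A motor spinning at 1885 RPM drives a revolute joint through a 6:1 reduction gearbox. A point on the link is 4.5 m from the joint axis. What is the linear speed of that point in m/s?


omega_motor = 1885 * 2*pi/60 = 197.3967 rad/s
omega_joint = omega_motor / 6 = 32.8995 rad/s
v = omega_joint * r = 32.8995 * 4.5
= 148.0476 m/s


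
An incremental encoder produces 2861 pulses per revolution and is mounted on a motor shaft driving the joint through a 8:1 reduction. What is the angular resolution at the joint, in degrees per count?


counts per rev = 2861
effective counts at joint = 2861 * 8 = 22888
resolution = 360 / 22888
= 0.0157 deg/count


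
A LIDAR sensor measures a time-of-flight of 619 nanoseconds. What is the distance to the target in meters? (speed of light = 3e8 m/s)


tof = 619 ns = 6.19e-07 s
dist = c * tof / 2
= 3e8 * 6.19e-07 / 2
= 92.85 m


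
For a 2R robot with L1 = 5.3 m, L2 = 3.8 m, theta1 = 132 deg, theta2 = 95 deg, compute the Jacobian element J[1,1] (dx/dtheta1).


J[1,1] = -L1*sin(t1) - L2*sin(t1+t2)
= -5.3*sin(132) - 3.8*sin(227)
= -1.1595


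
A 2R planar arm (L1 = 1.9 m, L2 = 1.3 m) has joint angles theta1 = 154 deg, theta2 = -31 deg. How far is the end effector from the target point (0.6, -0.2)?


End effector via forward kinematics:
x = L1*cos(t1) + L2*cos(t1+t2) = -2.4157
y = L1*sin(t1) + L2*sin(t1+t2) = 1.9232
Distance to target:
d = sqrt((0.6 - -2.4157)^2 + (-0.2 - 1.9232)^2)
= sqrt(9.0947 + 4.5079)
= 3.6882 m


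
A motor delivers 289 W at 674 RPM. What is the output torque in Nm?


omega = 674 * 2*pi/60 = 70.5811 rad/s
tau = P / omega = 289 / 70.5811
= 4.0946 Nm


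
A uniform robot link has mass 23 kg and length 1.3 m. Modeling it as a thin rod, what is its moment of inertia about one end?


I = (1/3) * m * L^2
= (1/3) * 23 * 1.3^2
= 0.333333 * 23 * 1.69
= 12.9567 kg*m^2


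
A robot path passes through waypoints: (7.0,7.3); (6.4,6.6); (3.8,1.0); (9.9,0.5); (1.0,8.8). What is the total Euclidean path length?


Segment lengths:
  seg1 = sqrt((-0.6)^2 + (-0.7)^2) = 0.922
  seg2 = sqrt((-2.6)^2 + (-5.6)^2) = 6.1741
  seg3 = sqrt((6.1)^2 + (-0.5)^2) = 6.1205
  seg4 = sqrt((-8.9)^2 + (8.3)^2) = 12.1696
Total = 25.3862


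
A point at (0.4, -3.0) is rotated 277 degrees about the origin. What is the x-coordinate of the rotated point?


x' = x*cos(theta) - y*sin(theta)
cos(277 deg) = 0.1219, sin(277 deg) = -0.9925
x' = 0.4 * 0.1219 - -3.0 * -0.9925
= 0.0487 - 2.9776
= -2.9289


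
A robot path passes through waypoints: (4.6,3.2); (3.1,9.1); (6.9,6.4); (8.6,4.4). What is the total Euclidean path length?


Segment lengths:
  seg1 = sqrt((-1.5)^2 + (5.9)^2) = 6.0877
  seg2 = sqrt((3.8)^2 + (-2.7)^2) = 4.6615
  seg3 = sqrt((1.7)^2 + (-2.0)^2) = 2.6249
Total = 13.3741


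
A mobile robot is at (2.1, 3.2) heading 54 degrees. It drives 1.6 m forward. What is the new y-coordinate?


y_new = y0 + d*sin(theta)
= 3.2 + 1.6*sin(54)
= 3.2 + 1.2944
= 4.4944


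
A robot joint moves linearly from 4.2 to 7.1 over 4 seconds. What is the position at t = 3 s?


s = t/T = 3/4 = 0.75
p(t) = p0 + (pf-p0)*s
= 4.2 + (7.1 - 4.2) * 0.75
= 6.375


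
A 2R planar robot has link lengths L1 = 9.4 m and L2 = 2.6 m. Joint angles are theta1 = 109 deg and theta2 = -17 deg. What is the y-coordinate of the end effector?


Convert angles to radians: theta1 = 1.9024, theta2 = -0.2967
y = L1*sin(theta1) + L2*sin(theta1+theta2)
y = 8.8879 + 2.5984
y = 11.4863


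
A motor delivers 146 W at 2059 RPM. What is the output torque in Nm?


omega = 2059 * 2*pi/60 = 215.618 rad/s
tau = P / omega = 146 / 215.618
= 0.6771 Nm


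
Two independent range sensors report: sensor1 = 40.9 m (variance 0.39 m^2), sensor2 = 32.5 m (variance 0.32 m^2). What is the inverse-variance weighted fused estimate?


w1 = (1/var1) / (1/var1 + 1/var2)
   = 2.5641 / (2.5641 + 3.125) = 0.4507
w2 = 1 - w1 = 0.5493
fused = w1*s1 + w2*s2 = 18.4338 + 17.8521
= 36.2859 m


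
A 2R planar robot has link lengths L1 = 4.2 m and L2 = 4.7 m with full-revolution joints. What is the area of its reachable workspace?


r_max = L1 + L2 = 8.9 m
r_min = |L1 - L2| = 0.5 m
Area = pi*(r_max^2 - r_min^2)
= pi*(79.21 - 0.25)
= pi * 78.96
= 248.0602 m^2


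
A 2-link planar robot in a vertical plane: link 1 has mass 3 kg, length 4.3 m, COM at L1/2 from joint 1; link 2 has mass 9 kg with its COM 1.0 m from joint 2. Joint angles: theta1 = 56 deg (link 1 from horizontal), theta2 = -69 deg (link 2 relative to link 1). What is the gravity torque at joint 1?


Horizontal distance from joint 1 to link-1 COM:
  x_c1 = (L1/2)*cos(t1) = 2.15 * 0.5592 = 1.2023 m
Horizontal distance from joint 1 to link-2 COM:
  x_c2 = L1*cos(t1) + Lc2*cos(t1+t2)
       = 4.3*0.5592 + 1.0*0.9744 = 3.3789 m
tau1 = m1*g*x_c1 + m2*g*x_c2
     = 3*9.81*1.2023 + 9*9.81*3.3789
     = 35.3827 + 298.323
     = 333.7057 Nm


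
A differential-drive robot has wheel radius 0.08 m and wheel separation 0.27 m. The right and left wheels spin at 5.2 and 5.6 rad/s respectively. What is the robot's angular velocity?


vR = r*wR = 0.08*5.2 = 0.416 m/s
vL = r*wL = 0.08*5.6 = 0.448 m/s
v = (vR+vL)/2 = 0.432 m/s
omega = (vR-vL)/L = -0.1185 rad/s
angular velocity = -0.1185 rad/s


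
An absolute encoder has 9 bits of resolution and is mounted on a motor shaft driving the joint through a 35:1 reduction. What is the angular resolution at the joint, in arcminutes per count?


counts = 2^9 = 512
effective counts at joint = 512 * 35 = 17920
resolution = 360*60 / 17920
= 1.2054 arcmin/count


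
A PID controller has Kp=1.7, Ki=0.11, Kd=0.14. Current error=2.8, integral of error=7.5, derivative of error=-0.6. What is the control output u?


u = Kp*e + Ki*int(e) + Kd*de/dt
= 1.7*2.8 + 0.11*7.5 + 0.14*(-0.6)
= 4.76 + 0.825 + -0.084
= 5.501


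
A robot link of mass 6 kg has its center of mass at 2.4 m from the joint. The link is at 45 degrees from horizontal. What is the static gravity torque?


tau = m*g*L*cos(angle)
= 6 * 9.81 * 2.4 * cos(45 deg)
= 6 * 9.81 * 2.4 * 0.7071
= 99.8887 Nm


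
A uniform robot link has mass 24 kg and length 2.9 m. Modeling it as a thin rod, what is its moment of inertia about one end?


I = (1/3) * m * L^2
= (1/3) * 24 * 2.9^2
= 0.333333 * 24 * 8.41
= 67.28 kg*m^2


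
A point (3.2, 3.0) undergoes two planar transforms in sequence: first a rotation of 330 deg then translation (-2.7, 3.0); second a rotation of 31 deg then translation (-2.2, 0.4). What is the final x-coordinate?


After transform 1:
x1 = cos(330)*3.2 - sin(330)*3.0 + -2.7 = 1.5713
y1 = sin(330)*3.2 + cos(330)*3.0 + 3.0 = 3.9981
After transform 2:
x2 = cos(31)*1.5713 - sin(31)*3.9981 + -2.2
= -2.9123


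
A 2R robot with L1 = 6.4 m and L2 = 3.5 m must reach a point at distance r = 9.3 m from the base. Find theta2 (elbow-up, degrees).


cos(theta2) = (r^2 - L1^2 - L2^2) / (2*L1*L2)
cos(theta2) = (86.49 - 40.96 - 12.25) / 44.8
cos(theta2) = 0.742857
theta2 = 42.0246 degrees


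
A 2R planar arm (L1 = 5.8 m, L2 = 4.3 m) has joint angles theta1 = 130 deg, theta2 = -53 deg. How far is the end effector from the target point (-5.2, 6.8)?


End effector via forward kinematics:
x = L1*cos(t1) + L2*cos(t1+t2) = -2.7609
y = L1*sin(t1) + L2*sin(t1+t2) = 8.6328
Distance to target:
d = sqrt((-5.2 - -2.7609)^2 + (6.8 - 8.6328)^2)
= sqrt(5.9493 + 3.3593)
= 3.051 m


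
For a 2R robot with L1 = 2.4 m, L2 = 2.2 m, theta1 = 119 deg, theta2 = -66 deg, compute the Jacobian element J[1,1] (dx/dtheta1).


J[1,1] = -L1*sin(t1) - L2*sin(t1+t2)
= -2.4*sin(119) - 2.2*sin(53)
= -3.8561


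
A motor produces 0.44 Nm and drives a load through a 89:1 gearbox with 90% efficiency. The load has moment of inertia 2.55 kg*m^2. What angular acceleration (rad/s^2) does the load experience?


tau_out = tau_motor * N * eta
= 0.44 * 89 * 0.9 = 35.244 Nm
alpha = tau_out / I = 35.244 / 2.55
= 13.8212 rad/s^2


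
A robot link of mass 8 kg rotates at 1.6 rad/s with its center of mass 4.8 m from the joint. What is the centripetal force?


F = m * omega^2 * r
= 8 * 1.6^2 * 4.8
= 8 * 2.56 * 4.8
= 98.304 N


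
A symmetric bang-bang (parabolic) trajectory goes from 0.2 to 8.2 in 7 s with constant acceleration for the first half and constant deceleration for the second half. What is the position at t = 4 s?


Symmetric rest-to-rest: each phase covers (pf-p0)/2 in time T/2. 0.5*a*(T/2)^2 = (pf-p0)/2 => a = 4*(pf-p0)/T^2
a = 4*(8.2-0.2)/7^2 = 0.6531
t = 4 is in the deceleration phase (t > T/2).
p = pf - 0.5*a*(T-t)^2 = 8.2 - 0.5*0.6531*3^2
= 5.2612


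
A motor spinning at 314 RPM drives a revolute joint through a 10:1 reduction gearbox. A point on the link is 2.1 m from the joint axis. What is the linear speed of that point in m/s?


omega_motor = 314 * 2*pi/60 = 32.882 rad/s
omega_joint = omega_motor / 10 = 3.2882 rad/s
v = omega_joint * r = 3.2882 * 2.1
= 6.9052 m/s


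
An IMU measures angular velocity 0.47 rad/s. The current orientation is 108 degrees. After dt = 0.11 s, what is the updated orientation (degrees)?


delta_theta = w * dt = 0.47 * 0.11 = 0.0517 rad
= 2.9622 deg
theta_new = 108 + 2.9622 = 110.9622 deg


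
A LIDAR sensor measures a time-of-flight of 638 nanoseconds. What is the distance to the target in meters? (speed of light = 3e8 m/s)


tof = 638 ns = 6.38e-07 s
dist = c * tof / 2
= 3e8 * 6.38e-07 / 2
= 95.7 m


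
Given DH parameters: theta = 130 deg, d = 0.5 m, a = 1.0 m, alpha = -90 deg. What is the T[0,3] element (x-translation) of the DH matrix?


T[0,3] = a * cos(theta)
= 1.0 * cos(130 deg)
= 1.0 * -0.6428
= -0.6428


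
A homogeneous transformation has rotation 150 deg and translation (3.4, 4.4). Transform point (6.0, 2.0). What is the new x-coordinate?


x' = cos(theta)*px - sin(theta)*py + tx
= -0.866*6.0 - 0.5*2.0 + 3.4
= -2.7962


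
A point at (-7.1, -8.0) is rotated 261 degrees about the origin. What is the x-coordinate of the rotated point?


x' = x*cos(theta) - y*sin(theta)
cos(261 deg) = -0.1564, sin(261 deg) = -0.9877
x' = -7.1 * -0.1564 - -8.0 * -0.9877
= 1.1107 - 7.9015
= -6.7908


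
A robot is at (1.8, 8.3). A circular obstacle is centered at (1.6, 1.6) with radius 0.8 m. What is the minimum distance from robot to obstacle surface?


center_dist = sqrt((1.8-1.6)^2 + (8.3-1.6)^2)
= sqrt(0.04 + 44.89)
= 6.703
min_dist = center_dist - radius = 6.703 - 0.8 = 5.903 m


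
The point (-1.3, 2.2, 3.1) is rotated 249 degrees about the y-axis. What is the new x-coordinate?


Rotation about y-axis: x' = x*cos(theta) + z*sin(theta)
= -1.3 * -0.3584 + 3.1 * -0.9336
= -2.4282


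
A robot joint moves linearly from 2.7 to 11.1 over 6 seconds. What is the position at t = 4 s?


s = t/T = 4/6 = 0.6667
p(t) = p0 + (pf-p0)*s
= 2.7 + (11.1 - 2.7) * 0.6667
= 8.3


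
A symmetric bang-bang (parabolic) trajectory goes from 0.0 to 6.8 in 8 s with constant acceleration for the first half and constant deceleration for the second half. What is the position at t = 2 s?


Symmetric rest-to-rest: each phase covers (pf-p0)/2 in time T/2. 0.5*a*(T/2)^2 = (pf-p0)/2 => a = 4*(pf-p0)/T^2
a = 4*(6.8-0.0)/8^2 = 0.425
t = 2 is in the acceleration phase (t <= T/2).
p = p0 + 0.5*a*t^2 = 0.0 + 0.5*0.425*2^2
= 0.85


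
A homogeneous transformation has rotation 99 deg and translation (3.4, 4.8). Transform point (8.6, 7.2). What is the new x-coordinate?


x' = cos(theta)*px - sin(theta)*py + tx
= -0.1564*8.6 - 0.9877*7.2 + 3.4
= -5.0567


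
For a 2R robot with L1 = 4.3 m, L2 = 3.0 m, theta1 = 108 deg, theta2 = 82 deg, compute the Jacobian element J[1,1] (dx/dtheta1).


J[1,1] = -L1*sin(t1) - L2*sin(t1+t2)
= -4.3*sin(108) - 3.0*sin(190)
= -3.5686


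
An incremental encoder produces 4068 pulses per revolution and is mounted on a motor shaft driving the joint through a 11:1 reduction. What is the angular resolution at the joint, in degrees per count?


counts per rev = 4068
effective counts at joint = 4068 * 11 = 44748
resolution = 360 / 44748
= 0.008 deg/count


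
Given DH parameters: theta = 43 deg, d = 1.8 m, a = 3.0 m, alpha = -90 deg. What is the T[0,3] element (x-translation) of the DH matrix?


T[0,3] = a * cos(theta)
= 3.0 * cos(43 deg)
= 3.0 * 0.7314
= 2.1941


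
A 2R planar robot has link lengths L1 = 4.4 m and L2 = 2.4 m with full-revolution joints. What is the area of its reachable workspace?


r_max = L1 + L2 = 6.8 m
r_min = |L1 - L2| = 2.0 m
Area = pi*(r_max^2 - r_min^2)
= pi*(46.24 - 4.0)
= pi * 42.24
= 132.7009 m^2


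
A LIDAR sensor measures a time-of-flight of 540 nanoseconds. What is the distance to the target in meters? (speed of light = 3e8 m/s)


tof = 540 ns = 5.4e-07 s
dist = c * tof / 2
= 3e8 * 5.4e-07 / 2
= 81.0 m


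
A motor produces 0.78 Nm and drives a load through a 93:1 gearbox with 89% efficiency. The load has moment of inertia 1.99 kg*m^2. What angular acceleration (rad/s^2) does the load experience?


tau_out = tau_motor * N * eta
= 0.78 * 93 * 0.89 = 64.5606 Nm
alpha = tau_out / I = 64.5606 / 1.99
= 32.4425 rad/s^2


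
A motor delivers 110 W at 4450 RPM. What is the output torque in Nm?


omega = 4450 * 2*pi/60 = 466.0029 rad/s
tau = P / omega = 110 / 466.0029
= 0.2361 Nm


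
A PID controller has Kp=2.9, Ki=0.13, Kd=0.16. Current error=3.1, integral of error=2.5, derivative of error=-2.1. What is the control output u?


u = Kp*e + Ki*int(e) + Kd*de/dt
= 2.9*3.1 + 0.13*2.5 + 0.16*(-2.1)
= 8.99 + 0.325 + -0.336
= 8.979


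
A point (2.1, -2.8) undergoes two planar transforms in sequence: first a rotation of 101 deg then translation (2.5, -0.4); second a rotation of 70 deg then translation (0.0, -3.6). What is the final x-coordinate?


After transform 1:
x1 = cos(101)*2.1 - sin(101)*-2.8 + 2.5 = 4.8479
y1 = sin(101)*2.1 + cos(101)*-2.8 + -0.4 = 2.1957
After transform 2:
x2 = cos(70)*4.8479 - sin(70)*2.1957 + 0.0
= -0.4052


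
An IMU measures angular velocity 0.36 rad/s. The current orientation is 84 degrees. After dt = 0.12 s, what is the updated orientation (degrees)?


delta_theta = w * dt = 0.36 * 0.12 = 0.0432 rad
= 2.4752 deg
theta_new = 84 + 2.4752 = 86.4752 deg


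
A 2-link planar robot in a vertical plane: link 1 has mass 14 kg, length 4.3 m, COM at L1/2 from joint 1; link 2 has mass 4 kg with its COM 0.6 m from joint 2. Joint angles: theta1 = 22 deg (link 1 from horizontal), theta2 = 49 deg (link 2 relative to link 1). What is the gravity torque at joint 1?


Horizontal distance from joint 1 to link-1 COM:
  x_c1 = (L1/2)*cos(t1) = 2.15 * 0.9272 = 1.9934 m
Horizontal distance from joint 1 to link-2 COM:
  x_c2 = L1*cos(t1) + Lc2*cos(t1+t2)
       = 4.3*0.9272 + 0.6*0.3256 = 4.1822 m
tau1 = m1*g*x_c1 + m2*g*x_c2
     = 14*9.81*1.9934 + 4*9.81*4.1822
     = 273.7798 + 164.1108
     = 437.8905 Nm


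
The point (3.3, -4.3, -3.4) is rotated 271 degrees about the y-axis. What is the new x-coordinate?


Rotation about y-axis: x' = x*cos(theta) + z*sin(theta)
= 3.3 * 0.0175 + -3.4 * -0.9998
= 3.4571


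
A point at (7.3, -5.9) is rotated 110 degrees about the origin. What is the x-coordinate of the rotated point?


x' = x*cos(theta) - y*sin(theta)
cos(110 deg) = -0.342, sin(110 deg) = 0.9397
x' = 7.3 * -0.342 - -5.9 * 0.9397
= -2.4967 - -5.5442
= 3.0474


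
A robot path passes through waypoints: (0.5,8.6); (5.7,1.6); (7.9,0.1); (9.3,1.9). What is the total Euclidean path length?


Segment lengths:
  seg1 = sqrt((5.2)^2 + (-7.0)^2) = 8.7201
  seg2 = sqrt((2.2)^2 + (-1.5)^2) = 2.6627
  seg3 = sqrt((1.4)^2 + (1.8)^2) = 2.2804
Total = 13.6631


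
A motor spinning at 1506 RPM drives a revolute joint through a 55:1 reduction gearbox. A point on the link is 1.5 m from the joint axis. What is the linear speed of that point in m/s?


omega_motor = 1506 * 2*pi/60 = 157.708 rad/s
omega_joint = omega_motor / 55 = 2.8674 rad/s
v = omega_joint * r = 2.8674 * 1.5
= 4.3011 m/s


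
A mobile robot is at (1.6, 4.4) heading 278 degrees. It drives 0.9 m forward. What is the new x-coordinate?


x_new = x0 + d*cos(theta)
= 1.6 + 0.9*cos(278)
= 1.6 + 0.1253
= 1.7253


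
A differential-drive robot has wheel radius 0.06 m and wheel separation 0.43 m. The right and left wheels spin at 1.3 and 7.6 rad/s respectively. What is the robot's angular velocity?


vR = r*wR = 0.06*1.3 = 0.078 m/s
vL = r*wL = 0.06*7.6 = 0.456 m/s
v = (vR+vL)/2 = 0.267 m/s
omega = (vR-vL)/L = -0.8791 rad/s
angular velocity = -0.8791 rad/s


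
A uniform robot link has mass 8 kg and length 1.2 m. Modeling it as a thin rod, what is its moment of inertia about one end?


I = (1/3) * m * L^2
= (1/3) * 8 * 1.2^2
= 0.333333 * 8 * 1.44
= 3.84 kg*m^2


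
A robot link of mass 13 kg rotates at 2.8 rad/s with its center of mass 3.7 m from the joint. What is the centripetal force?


F = m * omega^2 * r
= 13 * 2.8^2 * 3.7
= 13 * 7.84 * 3.7
= 377.104 N


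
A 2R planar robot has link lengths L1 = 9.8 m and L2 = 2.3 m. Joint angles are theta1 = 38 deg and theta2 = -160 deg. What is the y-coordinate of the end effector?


Convert angles to radians: theta1 = 0.6632, theta2 = -2.7925
y = L1*sin(theta1) + L2*sin(theta1+theta2)
y = 6.0335 + -1.9505
y = 4.083


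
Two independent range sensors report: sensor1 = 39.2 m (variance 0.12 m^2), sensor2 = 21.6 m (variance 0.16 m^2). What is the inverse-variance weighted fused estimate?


w1 = (1/var1) / (1/var1 + 1/var2)
   = 8.3333 / (8.3333 + 6.25) = 0.5714
w2 = 1 - w1 = 0.4286
fused = w1*s1 + w2*s2 = 22.4 + 9.2571
= 31.6571 m


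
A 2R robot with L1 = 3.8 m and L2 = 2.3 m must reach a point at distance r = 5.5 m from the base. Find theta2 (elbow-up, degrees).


cos(theta2) = (r^2 - L1^2 - L2^2) / (2*L1*L2)
cos(theta2) = (30.25 - 14.44 - 5.29) / 17.48
cos(theta2) = 0.601831
theta2 = 52.9989 degrees


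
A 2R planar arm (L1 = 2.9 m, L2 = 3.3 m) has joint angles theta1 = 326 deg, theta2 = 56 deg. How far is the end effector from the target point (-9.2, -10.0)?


End effector via forward kinematics:
x = L1*cos(t1) + L2*cos(t1+t2) = 5.4639
y = L1*sin(t1) + L2*sin(t1+t2) = -0.3855
Distance to target:
d = sqrt((-9.2 - 5.4639)^2 + (-10.0 - -0.3855)^2)
= sqrt(215.0304 + 92.4394)
= 17.5348 m


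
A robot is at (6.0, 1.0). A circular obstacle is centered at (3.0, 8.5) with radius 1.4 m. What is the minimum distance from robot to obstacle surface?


center_dist = sqrt((6.0-3.0)^2 + (1.0-8.5)^2)
= sqrt(9.0 + 56.25)
= 8.0777
min_dist = center_dist - radius = 8.0777 - 1.4 = 6.6777 m


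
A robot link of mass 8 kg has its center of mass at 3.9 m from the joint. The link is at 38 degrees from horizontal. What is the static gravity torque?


tau = m*g*L*cos(angle)
= 8 * 9.81 * 3.9 * cos(38 deg)
= 8 * 9.81 * 3.9 * 0.788
= 241.188 Nm


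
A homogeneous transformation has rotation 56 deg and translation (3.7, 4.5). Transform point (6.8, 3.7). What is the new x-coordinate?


x' = cos(theta)*px - sin(theta)*py + tx
= 0.5592*6.8 - 0.829*3.7 + 3.7
= 4.4351


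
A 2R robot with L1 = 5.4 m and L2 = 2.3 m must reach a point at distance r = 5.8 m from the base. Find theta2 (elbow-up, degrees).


cos(theta2) = (r^2 - L1^2 - L2^2) / (2*L1*L2)
cos(theta2) = (33.64 - 29.16 - 5.29) / 24.84
cos(theta2) = -0.032609
theta2 = 91.8687 degrees


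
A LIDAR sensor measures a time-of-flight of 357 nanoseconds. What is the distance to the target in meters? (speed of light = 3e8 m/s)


tof = 357 ns = 3.57e-07 s
dist = c * tof / 2
= 3e8 * 3.57e-07 / 2
= 53.55 m


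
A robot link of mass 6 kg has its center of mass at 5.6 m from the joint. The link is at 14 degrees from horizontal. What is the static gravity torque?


tau = m*g*L*cos(angle)
= 6 * 9.81 * 5.6 * cos(14 deg)
= 6 * 9.81 * 5.6 * 0.9703
= 319.825 Nm


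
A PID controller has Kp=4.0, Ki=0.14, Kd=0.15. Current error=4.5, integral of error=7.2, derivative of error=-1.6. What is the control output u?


u = Kp*e + Ki*int(e) + Kd*de/dt
= 4.0*4.5 + 0.14*7.2 + 0.15*(-1.6)
= 18.0 + 1.008 + -0.24
= 18.768


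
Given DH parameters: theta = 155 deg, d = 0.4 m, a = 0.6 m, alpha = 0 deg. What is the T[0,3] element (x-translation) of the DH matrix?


T[0,3] = a * cos(theta)
= 0.6 * cos(155 deg)
= 0.6 * -0.9063
= -0.5438


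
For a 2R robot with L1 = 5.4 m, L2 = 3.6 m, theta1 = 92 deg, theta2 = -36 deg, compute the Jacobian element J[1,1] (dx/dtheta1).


J[1,1] = -L1*sin(t1) - L2*sin(t1+t2)
= -5.4*sin(92) - 3.6*sin(56)
= -8.3812


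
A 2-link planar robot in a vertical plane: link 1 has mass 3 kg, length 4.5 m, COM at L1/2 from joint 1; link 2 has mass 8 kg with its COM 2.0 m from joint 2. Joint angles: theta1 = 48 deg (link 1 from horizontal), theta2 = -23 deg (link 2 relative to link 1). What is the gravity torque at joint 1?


Horizontal distance from joint 1 to link-1 COM:
  x_c1 = (L1/2)*cos(t1) = 2.25 * 0.6691 = 1.5055 m
Horizontal distance from joint 1 to link-2 COM:
  x_c2 = L1*cos(t1) + Lc2*cos(t1+t2)
       = 4.5*0.6691 + 2.0*0.9063 = 4.8237 m
tau1 = m1*g*x_c1 + m2*g*x_c2
     = 3*9.81*1.5055 + 8*9.81*4.8237
     = 44.3082 + 378.5642
     = 422.8724 Nm


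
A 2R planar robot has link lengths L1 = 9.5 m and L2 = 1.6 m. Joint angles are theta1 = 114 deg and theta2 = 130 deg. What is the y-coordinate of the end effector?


Convert angles to radians: theta1 = 1.9897, theta2 = 2.2689
y = L1*sin(theta1) + L2*sin(theta1+theta2)
y = 8.6787 + -1.4381
y = 7.2406


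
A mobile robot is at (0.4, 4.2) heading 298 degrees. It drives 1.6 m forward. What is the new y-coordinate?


y_new = y0 + d*sin(theta)
= 4.2 + 1.6*sin(298)
= 4.2 + -1.4127
= 2.7873


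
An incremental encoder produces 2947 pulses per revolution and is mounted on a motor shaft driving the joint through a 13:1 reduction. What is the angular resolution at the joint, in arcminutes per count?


counts per rev = 2947
effective counts at joint = 2947 * 13 = 38311
resolution = 360*60 / 38311
= 0.5638 arcmin/count


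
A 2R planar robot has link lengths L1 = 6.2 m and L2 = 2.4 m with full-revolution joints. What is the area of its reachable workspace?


r_max = L1 + L2 = 8.6 m
r_min = |L1 - L2| = 3.8 m
Area = pi*(r_max^2 - r_min^2)
= pi*(73.96 - 14.44)
= pi * 59.52
= 186.9876 m^2


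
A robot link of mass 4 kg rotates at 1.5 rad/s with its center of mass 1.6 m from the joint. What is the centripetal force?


F = m * omega^2 * r
= 4 * 1.5^2 * 1.6
= 4 * 2.25 * 1.6
= 14.4 N


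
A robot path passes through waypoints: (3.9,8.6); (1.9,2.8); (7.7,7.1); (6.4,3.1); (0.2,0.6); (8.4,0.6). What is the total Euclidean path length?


Segment lengths:
  seg1 = sqrt((-2.0)^2 + (-5.8)^2) = 6.1351
  seg2 = sqrt((5.8)^2 + (4.3)^2) = 7.2201
  seg3 = sqrt((-1.3)^2 + (-4.0)^2) = 4.2059
  seg4 = sqrt((-6.2)^2 + (-2.5)^2) = 6.6851
  seg5 = sqrt((8.2)^2 + (0.0)^2) = 8.2
Total = 32.4463


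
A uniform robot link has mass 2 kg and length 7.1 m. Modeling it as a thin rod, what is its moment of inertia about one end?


I = (1/3) * m * L^2
= (1/3) * 2 * 7.1^2
= 0.333333 * 2 * 50.41
= 33.6067 kg*m^2


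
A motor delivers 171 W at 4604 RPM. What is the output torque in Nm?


omega = 4604 * 2*pi/60 = 482.1298 rad/s
tau = P / omega = 171 / 482.1298
= 0.3547 Nm


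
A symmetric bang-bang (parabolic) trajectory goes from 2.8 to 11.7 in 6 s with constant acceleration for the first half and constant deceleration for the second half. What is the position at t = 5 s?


Symmetric rest-to-rest: each phase covers (pf-p0)/2 in time T/2. 0.5*a*(T/2)^2 = (pf-p0)/2 => a = 4*(pf-p0)/T^2
a = 4*(11.7-2.8)/6^2 = 0.9889
t = 5 is in the deceleration phase (t > T/2).
p = pf - 0.5*a*(T-t)^2 = 11.7 - 0.5*0.9889*1^2
= 11.2056


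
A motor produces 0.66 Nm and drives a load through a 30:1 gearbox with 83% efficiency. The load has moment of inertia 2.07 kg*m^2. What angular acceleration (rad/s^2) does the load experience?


tau_out = tau_motor * N * eta
= 0.66 * 30 * 0.83 = 16.434 Nm
alpha = tau_out / I = 16.434 / 2.07
= 7.9391 rad/s^2


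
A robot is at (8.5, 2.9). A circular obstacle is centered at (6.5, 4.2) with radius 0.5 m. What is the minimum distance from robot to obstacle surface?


center_dist = sqrt((8.5-6.5)^2 + (2.9-4.2)^2)
= sqrt(4.0 + 1.69)
= 2.3854
min_dist = center_dist - radius = 2.3854 - 0.5 = 1.8854 m


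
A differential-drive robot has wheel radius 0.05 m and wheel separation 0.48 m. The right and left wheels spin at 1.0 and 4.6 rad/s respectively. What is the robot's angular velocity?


vR = r*wR = 0.05*1.0 = 0.05 m/s
vL = r*wL = 0.05*4.6 = 0.23 m/s
v = (vR+vL)/2 = 0.14 m/s
omega = (vR-vL)/L = -0.375 rad/s
angular velocity = -0.375 rad/s


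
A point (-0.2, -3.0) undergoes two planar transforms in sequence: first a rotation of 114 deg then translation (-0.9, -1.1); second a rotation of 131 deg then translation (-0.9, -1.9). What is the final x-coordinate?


After transform 1:
x1 = cos(114)*-0.2 - sin(114)*-3.0 + -0.9 = 1.922
y1 = sin(114)*-0.2 + cos(114)*-3.0 + -1.1 = -0.0625
After transform 2:
x2 = cos(131)*1.922 - sin(131)*-0.0625 + -0.9
= -2.1138


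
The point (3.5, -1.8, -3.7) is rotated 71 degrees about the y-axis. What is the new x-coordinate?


Rotation about y-axis: x' = x*cos(theta) + z*sin(theta)
= 3.5 * 0.3256 + -3.7 * 0.9455
= -2.3589


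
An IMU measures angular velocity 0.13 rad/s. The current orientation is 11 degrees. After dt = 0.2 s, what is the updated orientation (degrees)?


delta_theta = w * dt = 0.13 * 0.2 = 0.026 rad
= 1.4897 deg
theta_new = 11 + 1.4897 = 12.4897 deg


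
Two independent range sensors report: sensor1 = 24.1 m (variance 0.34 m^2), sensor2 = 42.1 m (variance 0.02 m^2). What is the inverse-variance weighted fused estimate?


w1 = (1/var1) / (1/var1 + 1/var2)
   = 2.9412 / (2.9412 + 50.0) = 0.0556
w2 = 1 - w1 = 0.9444
fused = w1*s1 + w2*s2 = 1.3389 + 39.7611
= 41.1 m


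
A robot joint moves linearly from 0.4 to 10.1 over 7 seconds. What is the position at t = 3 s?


s = t/T = 3/7 = 0.4286
p(t) = p0 + (pf-p0)*s
= 0.4 + (10.1 - 0.4) * 0.4286
= 4.5571


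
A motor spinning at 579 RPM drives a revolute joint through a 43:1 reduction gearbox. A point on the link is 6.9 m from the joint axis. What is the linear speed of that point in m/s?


omega_motor = 579 * 2*pi/60 = 60.6327 rad/s
omega_joint = omega_motor / 43 = 1.4101 rad/s
v = omega_joint * r = 1.4101 * 6.9
= 9.7294 m/s


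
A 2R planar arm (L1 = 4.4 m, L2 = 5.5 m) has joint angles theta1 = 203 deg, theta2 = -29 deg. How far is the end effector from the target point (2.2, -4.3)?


End effector via forward kinematics:
x = L1*cos(t1) + L2*cos(t1+t2) = -9.5201
y = L1*sin(t1) + L2*sin(t1+t2) = -1.1443
Distance to target:
d = sqrt((2.2 - -9.5201)^2 + (-4.3 - -1.1443)^2)
= sqrt(137.3606 + 9.9584)
= 12.1375 m


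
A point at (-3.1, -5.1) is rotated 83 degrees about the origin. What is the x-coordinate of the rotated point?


x' = x*cos(theta) - y*sin(theta)
cos(83 deg) = 0.1219, sin(83 deg) = 0.9925
x' = -3.1 * 0.1219 - -5.1 * 0.9925
= -0.3778 - -5.062
= 4.6842


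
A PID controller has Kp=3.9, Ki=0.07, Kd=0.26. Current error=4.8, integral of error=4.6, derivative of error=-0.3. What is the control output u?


u = Kp*e + Ki*int(e) + Kd*de/dt
= 3.9*4.8 + 0.07*4.6 + 0.26*(-0.3)
= 18.72 + 0.322 + -0.078
= 18.964


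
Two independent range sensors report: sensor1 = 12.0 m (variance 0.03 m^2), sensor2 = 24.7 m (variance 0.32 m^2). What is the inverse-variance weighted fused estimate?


w1 = (1/var1) / (1/var1 + 1/var2)
   = 33.3333 / (33.3333 + 3.125) = 0.9143
w2 = 1 - w1 = 0.0857
fused = w1*s1 + w2*s2 = 10.9714 + 2.1171
= 13.0886 m


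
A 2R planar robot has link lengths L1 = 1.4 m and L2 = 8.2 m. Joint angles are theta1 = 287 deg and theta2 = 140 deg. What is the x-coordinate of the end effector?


Convert angles to radians: theta1 = 5.0091, theta2 = 2.4435
x = L1*cos(theta1) + L2*cos(theta1+theta2)
x = 0.4093 + 3.204
x = 3.6133


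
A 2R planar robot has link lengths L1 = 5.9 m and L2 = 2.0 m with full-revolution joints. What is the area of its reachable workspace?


r_max = L1 + L2 = 7.9 m
r_min = |L1 - L2| = 3.9 m
Area = pi*(r_max^2 - r_min^2)
= pi*(62.41 - 15.21)
= pi * 47.2
= 148.2832 m^2


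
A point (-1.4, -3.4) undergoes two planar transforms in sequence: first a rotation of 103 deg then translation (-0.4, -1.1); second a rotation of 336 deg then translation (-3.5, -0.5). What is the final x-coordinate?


After transform 1:
x1 = cos(103)*-1.4 - sin(103)*-3.4 + -0.4 = 3.2278
y1 = sin(103)*-1.4 + cos(103)*-3.4 + -1.1 = -1.6993
After transform 2:
x2 = cos(336)*3.2278 - sin(336)*-1.6993 + -3.5
= -1.2424


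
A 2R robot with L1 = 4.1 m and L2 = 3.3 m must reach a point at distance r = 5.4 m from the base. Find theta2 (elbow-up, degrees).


cos(theta2) = (r^2 - L1^2 - L2^2) / (2*L1*L2)
cos(theta2) = (29.16 - 16.81 - 10.89) / 27.06
cos(theta2) = 0.053954
theta2 = 86.9072 degrees


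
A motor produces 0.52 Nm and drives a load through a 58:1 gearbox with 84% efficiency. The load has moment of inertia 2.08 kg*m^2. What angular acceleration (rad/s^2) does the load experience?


tau_out = tau_motor * N * eta
= 0.52 * 58 * 0.84 = 25.3344 Nm
alpha = tau_out / I = 25.3344 / 2.08
= 12.18 rad/s^2


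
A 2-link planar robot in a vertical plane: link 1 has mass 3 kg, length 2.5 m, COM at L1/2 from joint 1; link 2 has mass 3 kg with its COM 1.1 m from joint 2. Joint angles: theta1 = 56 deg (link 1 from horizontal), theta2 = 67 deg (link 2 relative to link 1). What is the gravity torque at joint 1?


Horizontal distance from joint 1 to link-1 COM:
  x_c1 = (L1/2)*cos(t1) = 1.25 * 0.5592 = 0.699 m
Horizontal distance from joint 1 to link-2 COM:
  x_c2 = L1*cos(t1) + Lc2*cos(t1+t2)
       = 2.5*0.5592 + 1.1*-0.5446 = 0.7989 m
tau1 = m1*g*x_c1 + m2*g*x_c2
     = 3*9.81*0.699 + 3*9.81*0.7989
     = 20.5713 + 23.511
     = 44.0823 Nm


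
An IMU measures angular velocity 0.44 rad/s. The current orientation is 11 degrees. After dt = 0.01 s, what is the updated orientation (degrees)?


delta_theta = w * dt = 0.44 * 0.01 = 0.0044 rad
= 0.2521 deg
theta_new = 11 + 0.2521 = 11.2521 deg


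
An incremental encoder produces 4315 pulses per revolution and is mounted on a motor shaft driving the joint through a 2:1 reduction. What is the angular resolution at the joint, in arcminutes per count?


counts per rev = 4315
effective counts at joint = 4315 * 2 = 8630
resolution = 360*60 / 8630
= 2.5029 arcmin/count


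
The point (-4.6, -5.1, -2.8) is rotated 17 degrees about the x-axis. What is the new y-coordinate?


Rotation about x-axis: y' = y*cos(theta) - z*sin(theta)
= -5.1 * 0.9563 - -2.8 * 0.2924
= -4.0585


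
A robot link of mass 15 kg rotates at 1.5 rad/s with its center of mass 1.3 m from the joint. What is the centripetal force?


F = m * omega^2 * r
= 15 * 1.5^2 * 1.3
= 15 * 2.25 * 1.3
= 43.875 N


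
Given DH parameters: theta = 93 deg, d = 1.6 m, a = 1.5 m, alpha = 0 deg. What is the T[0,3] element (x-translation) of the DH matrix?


T[0,3] = a * cos(theta)
= 1.5 * cos(93 deg)
= 1.5 * -0.0523
= -0.0785


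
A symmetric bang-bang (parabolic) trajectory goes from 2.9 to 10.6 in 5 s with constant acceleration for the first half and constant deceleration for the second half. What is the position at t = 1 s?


Symmetric rest-to-rest: each phase covers (pf-p0)/2 in time T/2. 0.5*a*(T/2)^2 = (pf-p0)/2 => a = 4*(pf-p0)/T^2
a = 4*(10.6-2.9)/5^2 = 1.232
t = 1 is in the acceleration phase (t <= T/2).
p = p0 + 0.5*a*t^2 = 2.9 + 0.5*1.232*1^2
= 3.516


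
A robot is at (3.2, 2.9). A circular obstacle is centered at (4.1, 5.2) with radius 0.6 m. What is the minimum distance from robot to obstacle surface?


center_dist = sqrt((3.2-4.1)^2 + (2.9-5.2)^2)
= sqrt(0.81 + 5.29)
= 2.4698
min_dist = center_dist - radius = 2.4698 - 0.6 = 1.8698 m


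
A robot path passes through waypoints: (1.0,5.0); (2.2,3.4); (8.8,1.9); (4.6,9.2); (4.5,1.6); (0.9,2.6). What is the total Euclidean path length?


Segment lengths:
  seg1 = sqrt((1.2)^2 + (-1.6)^2) = 2.0
  seg2 = sqrt((6.6)^2 + (-1.5)^2) = 6.7683
  seg3 = sqrt((-4.2)^2 + (7.3)^2) = 8.422
  seg4 = sqrt((-0.1)^2 + (-7.6)^2) = 7.6007
  seg5 = sqrt((-3.6)^2 + (1.0)^2) = 3.7363
Total = 28.5273


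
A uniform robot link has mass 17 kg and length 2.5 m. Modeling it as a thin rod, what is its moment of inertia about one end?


I = (1/3) * m * L^2
= (1/3) * 17 * 2.5^2
= 0.333333 * 17 * 6.25
= 35.4167 kg*m^2


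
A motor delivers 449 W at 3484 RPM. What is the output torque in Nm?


omega = 3484 * 2*pi/60 = 364.8436 rad/s
tau = P / omega = 449 / 364.8436
= 1.2307 Nm


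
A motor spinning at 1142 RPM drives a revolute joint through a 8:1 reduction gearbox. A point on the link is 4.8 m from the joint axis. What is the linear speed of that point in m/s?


omega_motor = 1142 * 2*pi/60 = 119.59 rad/s
omega_joint = omega_motor / 8 = 14.9487 rad/s
v = omega_joint * r = 14.9487 * 4.8
= 71.754 m/s


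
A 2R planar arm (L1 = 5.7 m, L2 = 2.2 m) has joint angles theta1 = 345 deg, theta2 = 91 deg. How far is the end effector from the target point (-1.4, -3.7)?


End effector via forward kinematics:
x = L1*cos(t1) + L2*cos(t1+t2) = 6.038
y = L1*sin(t1) + L2*sin(t1+t2) = 0.6594
Distance to target:
d = sqrt((-1.4 - 6.038)^2 + (-3.7 - 0.6594)^2)
= sqrt(55.3239 + 19.0042)
= 8.6214 m


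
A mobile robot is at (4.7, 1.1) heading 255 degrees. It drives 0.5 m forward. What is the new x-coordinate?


x_new = x0 + d*cos(theta)
= 4.7 + 0.5*cos(255)
= 4.7 + -0.1294
= 4.5706


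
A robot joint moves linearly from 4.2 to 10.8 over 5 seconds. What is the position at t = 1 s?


s = t/T = 1/5 = 0.2
p(t) = p0 + (pf-p0)*s
= 4.2 + (10.8 - 4.2) * 0.2
= 5.52


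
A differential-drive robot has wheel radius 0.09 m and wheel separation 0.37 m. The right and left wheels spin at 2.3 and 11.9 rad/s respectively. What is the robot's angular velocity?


vR = r*wR = 0.09*2.3 = 0.207 m/s
vL = r*wL = 0.09*11.9 = 1.071 m/s
v = (vR+vL)/2 = 0.639 m/s
omega = (vR-vL)/L = -2.3351 rad/s
angular velocity = -2.3351 rad/s


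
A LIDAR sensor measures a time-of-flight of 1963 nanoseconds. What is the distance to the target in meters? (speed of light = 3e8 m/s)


tof = 1963 ns = 1.963e-06 s
dist = c * tof / 2
= 3e8 * 1.963e-06 / 2
= 294.45 m


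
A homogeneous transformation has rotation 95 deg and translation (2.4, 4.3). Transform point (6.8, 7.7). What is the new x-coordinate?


x' = cos(theta)*px - sin(theta)*py + tx
= -0.0872*6.8 - 0.9962*7.7 + 2.4
= -5.8634


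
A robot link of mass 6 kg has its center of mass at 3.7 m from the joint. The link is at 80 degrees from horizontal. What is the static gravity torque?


tau = m*g*L*cos(angle)
= 6 * 9.81 * 3.7 * cos(80 deg)
= 6 * 9.81 * 3.7 * 0.1736
= 37.8174 Nm


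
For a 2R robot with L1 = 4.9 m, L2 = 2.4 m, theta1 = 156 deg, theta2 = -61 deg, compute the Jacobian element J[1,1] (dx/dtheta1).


J[1,1] = -L1*sin(t1) - L2*sin(t1+t2)
= -4.9*sin(156) - 2.4*sin(95)
= -4.3839


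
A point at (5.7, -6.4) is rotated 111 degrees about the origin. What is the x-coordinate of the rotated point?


x' = x*cos(theta) - y*sin(theta)
cos(111 deg) = -0.3584, sin(111 deg) = 0.9336
x' = 5.7 * -0.3584 - -6.4 * 0.9336
= -2.0427 - -5.9749
= 3.9322


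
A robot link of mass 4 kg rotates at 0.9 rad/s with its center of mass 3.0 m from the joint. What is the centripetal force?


F = m * omega^2 * r
= 4 * 0.9^2 * 3.0
= 4 * 0.81 * 3.0
= 9.72 N


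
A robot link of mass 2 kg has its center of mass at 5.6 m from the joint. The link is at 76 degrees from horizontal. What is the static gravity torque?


tau = m*g*L*cos(angle)
= 2 * 9.81 * 5.6 * cos(76 deg)
= 2 * 9.81 * 5.6 * 0.2419
= 26.5804 Nm


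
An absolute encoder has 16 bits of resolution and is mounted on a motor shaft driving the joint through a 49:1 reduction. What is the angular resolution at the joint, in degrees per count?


counts = 2^16 = 65536
effective counts at joint = 65536 * 49 = 3211264
resolution = 360 / 3211264
= 1.1211e-04 deg/count


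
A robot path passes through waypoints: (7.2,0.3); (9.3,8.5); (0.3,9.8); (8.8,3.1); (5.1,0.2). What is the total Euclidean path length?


Segment lengths:
  seg1 = sqrt((2.1)^2 + (8.2)^2) = 8.4646
  seg2 = sqrt((-9.0)^2 + (1.3)^2) = 9.0934
  seg3 = sqrt((8.5)^2 + (-6.7)^2) = 10.8231
  seg4 = sqrt((-3.7)^2 + (-2.9)^2) = 4.7011
Total = 33.0822


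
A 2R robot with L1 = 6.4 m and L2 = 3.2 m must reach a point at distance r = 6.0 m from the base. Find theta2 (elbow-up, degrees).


cos(theta2) = (r^2 - L1^2 - L2^2) / (2*L1*L2)
cos(theta2) = (36.0 - 40.96 - 10.24) / 40.96
cos(theta2) = -0.371094
theta2 = 111.7831 degrees


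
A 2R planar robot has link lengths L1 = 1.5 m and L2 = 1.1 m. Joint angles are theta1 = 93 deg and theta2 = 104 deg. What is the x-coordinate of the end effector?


Convert angles to radians: theta1 = 1.6232, theta2 = 1.8151
x = L1*cos(theta1) + L2*cos(theta1+theta2)
x = -0.0785 + -1.0519
x = -1.1304


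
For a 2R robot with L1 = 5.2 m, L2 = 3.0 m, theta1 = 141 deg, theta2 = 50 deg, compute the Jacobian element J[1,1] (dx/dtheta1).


J[1,1] = -L1*sin(t1) - L2*sin(t1+t2)
= -5.2*sin(141) - 3.0*sin(191)
= -2.7


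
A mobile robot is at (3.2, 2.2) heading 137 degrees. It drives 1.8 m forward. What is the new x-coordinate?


x_new = x0 + d*cos(theta)
= 3.2 + 1.8*cos(137)
= 3.2 + -1.3164
= 1.8836


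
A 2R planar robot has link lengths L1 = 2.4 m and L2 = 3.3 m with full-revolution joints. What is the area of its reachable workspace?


r_max = L1 + L2 = 5.7 m
r_min = |L1 - L2| = 0.9 m
Area = pi*(r_max^2 - r_min^2)
= pi*(32.49 - 0.81)
= pi * 31.68
= 99.5257 m^2
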